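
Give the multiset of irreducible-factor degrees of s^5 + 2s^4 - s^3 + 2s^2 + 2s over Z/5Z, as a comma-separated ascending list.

1, 4

Write g(s) = s^5 + 2s^4 - s^3 + 2s^2 + 2s.
Roots in Z/5Z: g(0) = 0 → root; g(1) = 1; g(2) = 3; g(3) = 2; g(4) = 2.
Linear factors from roots: (s).
Complete factorization: g(s) = (s)·(s^4 + 2s^3 - s^2 + 2s + 2).
Factor degrees with multiplicity: 1 + 4 = 5.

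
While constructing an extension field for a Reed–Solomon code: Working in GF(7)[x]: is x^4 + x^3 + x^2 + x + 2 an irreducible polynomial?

Write h(x) = x^4 + x^3 + x^2 + x + 2.
Check for roots in GF(7): h(0) = 2; h(1) = 6; h(2) = 4; h(3) = 3; h(4) = 6; h(5) = 5; h(6) = 2.
No roots, so no linear factors.
Degree-2 irreducible divisors: test the 21 monic irreducibles of degree 2 over GF(7).
None of them divide h (all give nonzero remainder).
No irreducible factor of degree ≤ 2 exists, so h is irreducible over GF(7).

Yes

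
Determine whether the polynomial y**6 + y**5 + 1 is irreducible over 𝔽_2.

Write m(y) = y**6 + y**5 + 1.
Check for roots in 𝔽_2: m(0) = 1; m(1) = 1.
No roots, so no linear factors.
Monic irreducibles of degree 2 over GF(2): y**2 + y + 1.
None of them divide m (all give nonzero remainder).
Monic irreducibles of degree 3 over GF(2): y**3 + y + 1, y**3 + y**2 + 1.
None of them divide m (all give nonzero remainder).
No irreducible factor of degree ≤ 3 exists, so m is irreducible over GF(2).

Yes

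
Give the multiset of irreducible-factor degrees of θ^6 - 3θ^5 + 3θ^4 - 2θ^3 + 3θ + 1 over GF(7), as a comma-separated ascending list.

1, 1, 2, 2

Write h(θ) = θ^6 - 3θ^5 + 3θ^4 - 2θ^3 + 3θ + 1.
Linear factors from roots: (θ - 2), (θ + 1).
Complete factorization: h(θ) = (θ + 1)·(θ - 2)·(θ^2 + 2θ + 3)·(θ^2 + 3θ + 1).
Factor degrees with multiplicity: 1 + 1 + 2 + 2 = 6.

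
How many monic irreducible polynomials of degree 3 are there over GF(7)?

The number of monic irreducibles of degree 3 over GF(7) is (1/3)·Σ_{d∣3} μ(3/d) 7^d.
Divisors of 3: 1, 3; μ(3/d) for each: -1, 1.
Σ = − 7^1 + 7^3 = 336.
N = 336/3 = 112.

112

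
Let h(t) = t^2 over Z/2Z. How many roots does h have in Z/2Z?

Evaluate at each of the 2 elements of Z/2Z:
h(0) = 0 → root; h(1) = 1.
Roots: {0}.

1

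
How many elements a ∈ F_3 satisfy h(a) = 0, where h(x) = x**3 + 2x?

3

Evaluate at each of the 3 elements of F_3:
h(0) = 0 → root; h(1) = 0 → root; h(2) = 0 → root.
Roots: {0, 1, 2}.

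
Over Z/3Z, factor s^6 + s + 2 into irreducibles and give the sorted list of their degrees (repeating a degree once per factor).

6

Write f(s) = s^6 + s + 2.
Roots in Z/3Z: f(0) = 2; f(1) = 1; f(2) = 2.
Complete factorization: f(s) = (s^6 + s + 2).
Factor degrees with multiplicity: 6 = 6.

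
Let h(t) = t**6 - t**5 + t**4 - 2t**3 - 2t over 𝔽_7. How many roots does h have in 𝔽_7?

4

Evaluate at each of the 7 elements of 𝔽_7:
h(0) = 0 → root; h(1) = 4; h(2) = 0 → root; h(3) = 3; h(4) = 0 → root; h(5) = 6; h(6) = 0 → root.
Roots: {0, 2, 4, 6}.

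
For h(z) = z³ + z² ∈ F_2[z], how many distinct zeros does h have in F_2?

2

Evaluate at each of the 2 elements of F_2:
h(0) = 0 → root; h(1) = 0 → root.
Roots: {0, 1}.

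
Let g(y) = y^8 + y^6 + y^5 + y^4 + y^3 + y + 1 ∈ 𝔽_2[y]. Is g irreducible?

Yes

Check for roots in 𝔽_2: g(0) = 1; g(1) = 1.
No roots, so no linear factors.
Monic irreducibles of degree 2 over GF(2): y^2 + y + 1.
None of them divide g (all give nonzero remainder).
Monic irreducibles of degree 3 over GF(2): y^3 + y + 1, y^3 + y^2 + 1.
None of them divide g (all give nonzero remainder).
Monic irreducibles of degree 4 over GF(2): y^4 + y + 1, y^4 + y^3 + 1, y^4 + y^3 + y^2 + y + 1.
None of them divide g (all give nonzero remainder).
No irreducible factor of degree ≤ 4 exists, so g is irreducible over GF(2).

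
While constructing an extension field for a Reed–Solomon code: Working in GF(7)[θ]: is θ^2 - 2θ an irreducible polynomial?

Write g(θ) = θ^2 - 2θ.
Check for roots in GF(7): g(0) = 0 → root; g(1) = 6; g(2) = 0 → root; g(3) = 3; g(4) = 1; g(5) = 1; g(6) = 3.
g(0) = 0, so (θ) divides g(θ); g is reducible.

No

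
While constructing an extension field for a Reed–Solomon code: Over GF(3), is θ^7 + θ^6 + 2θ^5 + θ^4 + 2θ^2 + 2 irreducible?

No

Write g(θ) = θ^7 + θ^6 + 2θ^5 + θ^4 + 2θ^2 + 2.
Check for roots in GF(3): g(0) = 2; g(1) = 0 → root; g(2) = 0 → root.
g(1) = 0, so (θ − 1) divides g(θ); g is reducible.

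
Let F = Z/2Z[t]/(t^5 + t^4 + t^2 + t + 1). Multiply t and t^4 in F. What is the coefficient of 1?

1

Multiply in Z/2Z[t]: (t)·(t^4) = t^5.
Reduce using t^5 ≡ t^4 + t^2 + t + 1 (mod t^5 + t^4 + t^2 + t + 1).
Reduced: t^4 + t^2 + t + 1.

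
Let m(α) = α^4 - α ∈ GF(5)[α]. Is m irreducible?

Check for roots in GF(5): m(0) = 0 → root; m(1) = 0 → root; m(2) = 4; m(3) = 3; m(4) = 2.
m(0) = 0, so (α) divides m(α); m is reducible.

No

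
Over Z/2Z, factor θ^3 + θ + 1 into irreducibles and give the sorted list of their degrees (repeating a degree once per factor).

Write f(θ) = θ^3 + θ + 1.
Roots in Z/2Z: f(0) = 1; f(1) = 1.
Complete factorization: f(θ) = (θ^3 + θ + 1).
Factor degrees with multiplicity: 3 = 3.

3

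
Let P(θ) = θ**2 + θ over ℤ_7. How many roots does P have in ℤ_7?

2

Evaluate at each of the 7 elements of ℤ_7:
P(0) = 0 → root; P(1) = 2; P(2) = 6; P(3) = 5; P(4) = 6; P(5) = 2; P(6) = 0 → root.
Roots: {0, 6}.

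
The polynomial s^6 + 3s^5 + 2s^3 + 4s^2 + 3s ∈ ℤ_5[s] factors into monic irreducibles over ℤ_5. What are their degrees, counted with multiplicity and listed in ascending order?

1, 2, 3

Write g(s) = s^6 + 3s^5 + 2s^3 + 4s^2 + 3s.
Roots in ℤ_5: g(0) = 0 → root; g(1) = 3; g(2) = 3; g(3) = 2; g(4) = 2.
Linear factors from roots: (s).
Complete factorization: g(s) = (s)·(s^2 + 3s + 3)·(s^3 + 2s + 1).
Factor degrees with multiplicity: 1 + 2 + 3 = 6.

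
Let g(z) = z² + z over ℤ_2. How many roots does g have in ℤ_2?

2

Evaluate at each of the 2 elements of ℤ_2:
g(0) = 0 → root; g(1) = 0 → root.
Roots: {0, 1}.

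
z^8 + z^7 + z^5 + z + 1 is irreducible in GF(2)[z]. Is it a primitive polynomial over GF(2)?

No

Write f(z) = z^8 + z^7 + z^5 + z + 1.
|GF(2^8)^×| = 2^8 − 1 = 255. Prime factorization: 255 = 3·5·17.
f is primitive ⇔ z has order 255 in GF(2)[z]/(f), i.e. z^(255/q) ≠ 1 for each prime q | 255.
z^(85) mod f = 1
z^(51) mod f = z^6 + z^4 + z^3 + z.
z^(15) mod f = z^5 + z^4 + z^3.
Since z^(85) = 1, the order of z divides 85 < 255; not primitive.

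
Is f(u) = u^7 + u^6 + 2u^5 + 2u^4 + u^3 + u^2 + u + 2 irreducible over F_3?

Check for roots in F_3: f(0) = 2; f(1) = 2; f(2) = 1.
No roots, so no linear factors.
Monic irreducibles of degree 2 over GF(3): u^2 + 1, u^2 + u + 2, u^2 + 2u + 2.
None of them divide f (all give nonzero remainder).
Degree-3 irreducible divisors: test the 8 monic irreducibles of degree 3 over GF(3).
None of them divide f (all give nonzero remainder).
No irreducible factor of degree ≤ 3 exists, so f is irreducible over GF(3).

Yes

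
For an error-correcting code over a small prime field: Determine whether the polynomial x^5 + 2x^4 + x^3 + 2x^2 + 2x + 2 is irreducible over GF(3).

Write g(x) = x^5 + 2x^4 + x^3 + 2x^2 + 2x + 2.
Check for roots in GF(3): g(0) = 2; g(1) = 1; g(2) = 2.
No roots, so no linear factors.
Monic irreducibles of degree 2 over GF(3): x^2 + 1, x^2 + x + 2, x^2 + 2x + 2.
None of them divide g (all give nonzero remainder).
No irreducible factor of degree ≤ 2 exists, so g is irreducible over GF(3).

Yes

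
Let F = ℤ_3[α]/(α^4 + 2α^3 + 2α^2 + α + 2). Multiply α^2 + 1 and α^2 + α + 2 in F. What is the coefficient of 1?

Multiply in ℤ_3[α]: (α^2 + 1)·(α^2 + α + 2) = α^4 + α^3 + α + 2.
Reduce using α^4 ≡ α^3 + α^2 + 2α + 1 (mod α^4 + 2α^3 + 2α^2 + α + 2).
Reduced: 2α^3 + α^2.

0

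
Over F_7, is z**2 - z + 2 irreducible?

No

Write m(z) = z**2 - z + 2.
Check for roots in F_7: m(0) = 2; m(1) = 2; m(2) = 4; m(3) = 1; m(4) = 0 → root; m(5) = 1; m(6) = 4.
m(4) = 0, so (z − 4) divides m(z); m is reducible.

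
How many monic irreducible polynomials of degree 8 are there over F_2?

30

Gauss's count: N_{2}(8) = (1/8) Σ_{d|8} μ(8/d)·2^d.
Divisors of 8: 1, 2, 4, 8; μ(8/d) for each: 0, 0, -1, 1.
Σ = − 2^4 + 2^8 = 240.
N = 240/8 = 30.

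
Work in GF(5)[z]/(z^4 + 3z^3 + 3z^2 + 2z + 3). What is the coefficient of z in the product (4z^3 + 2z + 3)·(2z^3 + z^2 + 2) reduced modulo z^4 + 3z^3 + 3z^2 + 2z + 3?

Multiply in GF(5)[z]: (4z^3 + 2z + 3)·(2z^3 + z^2 + 2) = 3z^6 + 4z^5 + 4z^4 + z^3 + 3z^2 + 4z + 1.
Reduce using z^4 ≡ 2z^3 + 2z^2 + 3z + 2 (mod z^4 + 3z^3 + 3z^2 + 2z + 3).
Reduced: 4z^2 + 4z + 1.

4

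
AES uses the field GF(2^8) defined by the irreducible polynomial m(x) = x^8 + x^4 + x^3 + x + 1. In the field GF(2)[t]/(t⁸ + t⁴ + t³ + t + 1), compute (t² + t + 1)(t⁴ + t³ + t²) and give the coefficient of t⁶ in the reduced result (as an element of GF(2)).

1

Multiply in GF(2)[t]: (t² + t + 1)·(t⁴ + t³ + t²) = t⁶ + t⁴ + t².
Reduced: t⁶ + t⁴ + t².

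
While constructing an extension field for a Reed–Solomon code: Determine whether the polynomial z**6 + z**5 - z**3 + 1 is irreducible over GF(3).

Write P(z) = z**6 + z**5 - z**3 + 1.
Check for roots in GF(3): P(0) = 1; P(1) = 2; P(2) = 2.
No roots, so no linear factors.
Monic irreducibles of degree 2 over GF(3): z**2 + 1, z**2 + z - 1, z**2 - z - 1.
None of them divide P (all give nonzero remainder).
Degree-3 irreducible divisors: test the 8 monic irreducibles of degree 3 over GF(3).
None of them divide P (all give nonzero remainder).
No irreducible factor of degree ≤ 3 exists, so P is irreducible over GF(3).

Yes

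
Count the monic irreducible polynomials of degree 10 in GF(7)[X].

28245840

x^(7^10) − x is the product of all monic irreducibles of degree dividing 10; Möbius inversion gives N = (1/10) Σ μ(10/d)·7^d.
Divisors of 10: 1, 2, 5, 10; μ(10/d) for each: 1, -1, -1, 1.
Σ = 7^1 − 7^2 − 7^5 + 7^10 = 282458400.
N = 282458400/10 = 28245840.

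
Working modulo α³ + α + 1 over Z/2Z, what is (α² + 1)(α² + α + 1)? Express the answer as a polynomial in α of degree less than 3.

α^2 + α

Multiply in Z/2Z[α]: (α² + 1)·(α² + α + 1) = α⁴ + α³ + α + 1.
Reduce using α³ ≡ α + 1 (mod α³ + α + 1).
Reduced: α² + α.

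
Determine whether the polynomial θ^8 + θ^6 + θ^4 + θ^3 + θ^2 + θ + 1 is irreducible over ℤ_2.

Yes

Write h(θ) = θ^8 + θ^6 + θ^4 + θ^3 + θ^2 + θ + 1.
Check for roots in ℤ_2: h(0) = 1; h(1) = 1.
No roots, so no linear factors.
Monic irreducibles of degree 2 over GF(2): θ^2 + θ + 1.
None of them divide h (all give nonzero remainder).
Monic irreducibles of degree 3 over GF(2): θ^3 + θ + 1, θ^3 + θ^2 + 1.
None of them divide h (all give nonzero remainder).
Monic irreducibles of degree 4 over GF(2): θ^4 + θ + 1, θ^4 + θ^3 + 1, θ^4 + θ^3 + θ^2 + θ + 1.
None of them divide h (all give nonzero remainder).
No irreducible factor of degree ≤ 4 exists, so h is irreducible over GF(2).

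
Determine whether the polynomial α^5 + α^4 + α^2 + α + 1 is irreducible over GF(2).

Yes

Write f(α) = α^5 + α^4 + α^2 + α + 1.
Check for roots in GF(2): f(0) = 1; f(1) = 1.
No roots, so no linear factors.
Monic irreducibles of degree 2 over GF(2): α^2 + α + 1.
None of them divide f (all give nonzero remainder).
No irreducible factor of degree ≤ 2 exists, so f is irreducible over GF(2).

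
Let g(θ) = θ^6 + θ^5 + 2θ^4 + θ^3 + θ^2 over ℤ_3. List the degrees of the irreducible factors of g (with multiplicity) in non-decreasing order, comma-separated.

1, 1, 1, 1, 2

Roots in ℤ_3: g(0) = 0 → root; g(1) = 0 → root; g(2) = 2.
Linear factors from roots: (θ), (θ + 2).
Complete factorization: g(θ) = (θ)^2·(θ + 2)^2·(θ^2 + 1).
Factor degrees with multiplicity: 1 + 1 + 1 + 1 + 2 = 6.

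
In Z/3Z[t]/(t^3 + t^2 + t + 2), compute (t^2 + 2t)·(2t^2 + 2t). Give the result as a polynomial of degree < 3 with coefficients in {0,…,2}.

Multiply in Z/3Z[t]: (t^2 + 2t)·(2t^2 + 2t) = 2t^4 + t^2.
Reduce using t^3 ≡ 2t^2 + 2t + 1 (mod t^3 + t^2 + t + 2).
Reduced: t^2 + t + 1.

t^2 + t + 1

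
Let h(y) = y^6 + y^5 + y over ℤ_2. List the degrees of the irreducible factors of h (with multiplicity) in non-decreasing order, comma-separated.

1, 2, 3

Roots in ℤ_2: h(0) = 0 → root; h(1) = 1.
Linear factors from roots: (y).
Complete factorization: h(y) = (y)·(y^2 + y + 1)·(y^3 + y + 1).
Factor degrees with multiplicity: 1 + 2 + 3 = 6.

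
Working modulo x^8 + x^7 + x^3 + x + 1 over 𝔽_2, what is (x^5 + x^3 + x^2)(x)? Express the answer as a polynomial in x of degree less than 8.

Multiply in 𝔽_2[x]: (x^5 + x^3 + x^2)·(x) = x^6 + x^4 + x^3.
Reduced: x^6 + x^4 + x^3.

x^6 + x^4 + x^3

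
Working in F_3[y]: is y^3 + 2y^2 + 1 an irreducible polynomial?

Write g(y) = y^3 + 2y^2 + 1.
Check for roots in F_3: g(0) = 1; g(1) = 1; g(2) = 2.
No roots. A degree-3 polynomial over a field with no linear factor is irreducible.

Yes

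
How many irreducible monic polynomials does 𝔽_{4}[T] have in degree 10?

104754

The number of monic irreducibles of degree 10 over GF(4) is (1/10)·Σ_{d∣10} μ(10/d) 4^d.
Divisors of 10: 1, 2, 5, 10; μ(10/d) for each: 1, -1, -1, 1.
Σ = 4^1 − 4^2 − 4^5 + 4^10 = 1047540.
N = 1047540/10 = 104754.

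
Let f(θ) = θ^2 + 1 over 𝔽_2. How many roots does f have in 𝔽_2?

1

Evaluate at each of the 2 elements of 𝔽_2:
f(0) = 1; f(1) = 0 → root.
Roots: {1}.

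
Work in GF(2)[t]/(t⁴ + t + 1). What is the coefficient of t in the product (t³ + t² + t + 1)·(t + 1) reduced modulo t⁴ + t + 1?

Multiply in GF(2)[t]: (t³ + t² + t + 1)·(t + 1) = t⁴ + 1.
Reduce using t⁴ ≡ t + 1 (mod t⁴ + t + 1).
Reduced: t.

1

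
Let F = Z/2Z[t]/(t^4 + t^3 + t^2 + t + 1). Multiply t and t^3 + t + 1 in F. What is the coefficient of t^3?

1

Multiply in Z/2Z[t]: (t)·(t^3 + t + 1) = t^4 + t^2 + t.
Reduce using t^4 ≡ t^3 + t^2 + t + 1 (mod t^4 + t^3 + t^2 + t + 1).
Reduced: t^3 + 1.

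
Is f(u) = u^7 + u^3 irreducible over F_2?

Check for roots in F_2: f(0) = 0 → root; f(1) = 0 → root.
f(0) = 0, so (u) divides f(u); f is reducible.

No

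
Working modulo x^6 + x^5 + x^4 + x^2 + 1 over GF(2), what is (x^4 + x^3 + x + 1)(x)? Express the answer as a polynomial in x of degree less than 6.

x^5 + x^4 + x^2 + x

Multiply in GF(2)[x]: (x^4 + x^3 + x + 1)·(x) = x^5 + x^4 + x^2 + x.
Reduced: x^5 + x^4 + x^2 + x.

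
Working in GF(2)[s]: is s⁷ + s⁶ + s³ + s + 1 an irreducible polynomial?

Write h(s) = s⁷ + s⁶ + s³ + s + 1.
Check for roots in GF(2): h(0) = 1; h(1) = 1.
No roots, so no linear factors.
Monic irreducibles of degree 2 over GF(2): s² + s + 1.
None of them divide h (all give nonzero remainder).
Monic irreducibles of degree 3 over GF(2): s³ + s + 1, s³ + s² + 1.
None of them divide h (all give nonzero remainder).
No irreducible factor of degree ≤ 3 exists, so h is irreducible over GF(2).

Yes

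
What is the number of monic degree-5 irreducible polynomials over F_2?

6

Gauss's count: N_{2}(5) = (1/5) Σ_{d|5} μ(5/d)·2^d.
Divisors of 5: 1, 5; μ(5/d) for each: -1, 1.
Σ = − 2^1 + 2^5 = 30.
N = 30/5 = 6.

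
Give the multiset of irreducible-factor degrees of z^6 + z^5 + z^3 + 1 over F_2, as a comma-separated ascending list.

Write g(z) = z^6 + z^5 + z^3 + 1.
Roots in F_2: g(0) = 1; g(1) = 0 → root.
Linear factors from roots: (z + 1).
Complete factorization: g(z) = (z + 1)^3·(z^3 + z + 1).
Factor degrees with multiplicity: 1 + 1 + 1 + 3 = 6.

1, 1, 1, 3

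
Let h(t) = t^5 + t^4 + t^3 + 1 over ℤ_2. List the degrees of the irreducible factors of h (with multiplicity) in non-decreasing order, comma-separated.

1, 1, 3

Roots in ℤ_2: h(0) = 1; h(1) = 0 → root.
Linear factors from roots: (t + 1).
Complete factorization: h(t) = (t + 1)^2·(t^3 + t^2 + 1).
Factor degrees with multiplicity: 1 + 1 + 3 = 5.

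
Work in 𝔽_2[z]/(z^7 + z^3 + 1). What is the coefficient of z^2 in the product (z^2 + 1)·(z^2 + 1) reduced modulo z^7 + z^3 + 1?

0

Multiply in 𝔽_2[z]: (z^2 + 1)·(z^2 + 1) = z^4 + 1.
Reduced: z^4 + 1.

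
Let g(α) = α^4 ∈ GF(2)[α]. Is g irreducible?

No

Check for roots in GF(2): g(0) = 0 → root; g(1) = 1.
g(0) = 0, so (α) divides g(α); g is reducible.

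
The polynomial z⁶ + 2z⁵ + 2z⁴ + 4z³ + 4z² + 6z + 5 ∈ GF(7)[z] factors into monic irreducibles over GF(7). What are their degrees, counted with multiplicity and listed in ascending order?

1, 2, 3

Write h(z) = z⁶ + 2z⁵ + 2z⁴ + 4z³ + 4z² + 6z + 5.
Linear factors from roots: (z + 1).
Complete factorization: h(z) = (z + 1)·(z² + 6z + 6)·(z³ + 2z² + 4z + 2).
Factor degrees with multiplicity: 1 + 2 + 3 = 6.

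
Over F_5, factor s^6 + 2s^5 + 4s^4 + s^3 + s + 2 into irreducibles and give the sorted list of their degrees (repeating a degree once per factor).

Write g(s) = s^6 + 2s^5 + 4s^4 + s^3 + s + 2.
Roots in F_5: g(0) = 2; g(1) = 1; g(2) = 4; g(3) = 1; g(4) = 3.
Complete factorization: g(s) = (s^6 + 2s^5 + 4s^4 + s^3 + s + 2).
Factor degrees with multiplicity: 6 = 6.

6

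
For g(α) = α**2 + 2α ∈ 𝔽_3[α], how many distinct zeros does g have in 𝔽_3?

Evaluate at each of the 3 elements of 𝔽_3:
g(0) = 0 → root; g(1) = 0 → root; g(2) = 2.
Roots: {0, 1}.

2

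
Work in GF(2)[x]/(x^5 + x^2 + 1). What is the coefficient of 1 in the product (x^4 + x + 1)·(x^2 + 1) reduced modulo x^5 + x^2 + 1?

Multiply in GF(2)[x]: (x^4 + x + 1)·(x^2 + 1) = x^6 + x^4 + x^3 + x^2 + x + 1.
Reduce using x^5 ≡ x^2 + 1 (mod x^5 + x^2 + 1).
Reduced: x^4 + x^2 + 1.

1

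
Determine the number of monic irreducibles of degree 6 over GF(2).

9

Gauss's count: N_{2}(6) = (1/6) Σ_{d|6} μ(6/d)·2^d.
Divisors of 6: 1, 2, 3, 6; μ(6/d) for each: 1, -1, -1, 1.
Σ = 2^1 − 2^2 − 2^3 + 2^6 = 54.
N = 54/6 = 9.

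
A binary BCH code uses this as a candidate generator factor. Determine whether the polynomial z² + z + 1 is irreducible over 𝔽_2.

Yes

Write f(z) = z² + z + 1.
Check for roots in 𝔽_2: f(0) = 1; f(1) = 1.
No roots. A degree-2 polynomial over a field with no linear factor is irreducible.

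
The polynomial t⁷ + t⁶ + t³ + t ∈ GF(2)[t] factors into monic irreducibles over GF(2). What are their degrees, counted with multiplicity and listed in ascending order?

1, 1, 2, 3

Write h(t) = t⁷ + t⁶ + t³ + t.
Roots in GF(2): h(0) = 0 → root; h(1) = 0 → root.
Linear factors from roots: (t), (t + 1).
Complete factorization: h(t) = (t)·(t + 1)·(t² + t + 1)·(t³ + t² + 1).
Factor degrees with multiplicity: 1 + 1 + 2 + 3 = 7.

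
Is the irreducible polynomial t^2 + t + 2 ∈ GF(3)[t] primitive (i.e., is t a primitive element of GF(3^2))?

Write f(t) = t^2 + t + 2.
|GF(3^2)^×| = 3^2 − 1 = 8. Prime factorization: 8 = 2^3.
f is primitive ⇔ t has order 8 in GF(3)[t]/(f), i.e. t^(8/q) ≠ 1 for each prime q | 8.
t^(4) mod f = 2.
None equal 1, so t has full order 8; f is primitive.

Yes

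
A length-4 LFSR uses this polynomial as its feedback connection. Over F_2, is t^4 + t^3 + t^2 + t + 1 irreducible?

Write f(t) = t^4 + t^3 + t^2 + t + 1.
Check for roots in F_2: f(0) = 1; f(1) = 1.
No roots, so no linear factors.
Monic irreducibles of degree 2 over GF(2): t^2 + t + 1.
None of them divide f (all give nonzero remainder).
No irreducible factor of degree ≤ 2 exists, so f is irreducible over GF(2).

Yes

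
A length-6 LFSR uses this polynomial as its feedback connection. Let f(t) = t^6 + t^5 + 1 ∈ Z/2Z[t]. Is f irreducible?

Yes

Check for roots in Z/2Z: f(0) = 1; f(1) = 1.
No roots, so no linear factors.
Monic irreducibles of degree 2 over GF(2): t^2 + t + 1.
None of them divide f (all give nonzero remainder).
Monic irreducibles of degree 3 over GF(2): t^3 + t + 1, t^3 + t^2 + 1.
None of them divide f (all give nonzero remainder).
No irreducible factor of degree ≤ 3 exists, so f is irreducible over GF(2).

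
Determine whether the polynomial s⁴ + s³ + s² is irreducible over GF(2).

No

Write P(s) = s⁴ + s³ + s².
Check for roots in GF(2): P(0) = 0 → root; P(1) = 1.
P(0) = 0, so (s) divides P(s); P is reducible.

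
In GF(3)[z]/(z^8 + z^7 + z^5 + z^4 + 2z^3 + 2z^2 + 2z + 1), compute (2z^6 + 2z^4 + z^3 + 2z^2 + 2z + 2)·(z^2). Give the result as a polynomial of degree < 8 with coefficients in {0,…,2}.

Multiply in GF(3)[z]: (2z^6 + 2z^4 + z^3 + 2z^2 + 2z + 2)·(z^2) = 2z^8 + 2z^6 + z^5 + 2z^4 + 2z^3 + 2z^2.
Reduce using z^8 ≡ 2z^7 + 2z^5 + 2z^4 + z^3 + z^2 + z + 2 (mod z^8 + z^7 + z^5 + z^4 + 2z^3 + 2z^2 + 2z + 1).
Reduced: z^7 + 2z^6 + 2z^5 + z^3 + z^2 + 2z + 1.

z^7 + 2z^6 + 2z^5 + z^3 + z^2 + 2z + 1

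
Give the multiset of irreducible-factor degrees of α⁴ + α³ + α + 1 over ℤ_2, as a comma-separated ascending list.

1, 1, 2

Write g(α) = α⁴ + α³ + α + 1.
Roots in ℤ_2: g(0) = 1; g(1) = 0 → root.
Linear factors from roots: (α + 1).
Complete factorization: g(α) = (α + 1)^2·(α² + α + 1).
Factor degrees with multiplicity: 1 + 1 + 2 = 4.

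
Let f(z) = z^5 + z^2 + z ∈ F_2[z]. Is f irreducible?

Check for roots in F_2: f(0) = 0 → root; f(1) = 1.
f(0) = 0, so (z) divides f(z); f is reducible.

No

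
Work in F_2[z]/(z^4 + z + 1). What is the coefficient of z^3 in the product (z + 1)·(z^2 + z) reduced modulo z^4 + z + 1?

1

Multiply in F_2[z]: (z + 1)·(z^2 + z) = z^3 + z.
Reduced: z^3 + z.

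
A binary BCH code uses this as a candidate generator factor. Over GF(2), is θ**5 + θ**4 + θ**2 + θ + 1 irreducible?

Yes

Write m(θ) = θ**5 + θ**4 + θ**2 + θ + 1.
Check for roots in GF(2): m(0) = 1; m(1) = 1.
No roots, so no linear factors.
Monic irreducibles of degree 2 over GF(2): θ**2 + θ + 1.
None of them divide m (all give nonzero remainder).
No irreducible factor of degree ≤ 2 exists, so m is irreducible over GF(2).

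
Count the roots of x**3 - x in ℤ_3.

3

Write f(x) = x**3 - x.
Evaluate at each of the 3 elements of ℤ_3:
f(0) = 0 → root; f(1) = 0 → root; f(2) = 0 → root.
Roots: {0, 1, 2}.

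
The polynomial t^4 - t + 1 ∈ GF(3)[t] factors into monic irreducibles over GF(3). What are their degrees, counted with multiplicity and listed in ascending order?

1, 3

Write f(t) = t^4 - t + 1.
Roots in GF(3): f(0) = 1; f(1) = 1; f(2) = 0 → root.
Linear factors from roots: (t + 1).
Complete factorization: f(t) = (t + 1)·(t^3 - t^2 + t + 1).
Factor degrees with multiplicity: 1 + 3 = 4.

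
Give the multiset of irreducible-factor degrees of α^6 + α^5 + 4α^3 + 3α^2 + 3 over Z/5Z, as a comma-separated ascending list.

Write h(α) = α^6 + α^5 + 4α^3 + 3α^2 + 3.
Roots in Z/5Z: h(0) = 3; h(1) = 2; h(2) = 3; h(3) = 0 → root; h(4) = 2.
Linear factors from roots: (α + 2).
Complete factorization: h(α) = (α + 2)·(α^2 + 3α + 4)·(α^3 + α^2 + 1).
Factor degrees with multiplicity: 1 + 2 + 3 = 6.

1, 2, 3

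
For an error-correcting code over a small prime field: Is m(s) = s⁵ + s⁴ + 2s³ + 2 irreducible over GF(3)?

No

Check for roots in GF(3): m(0) = 2; m(1) = 0 → root; m(2) = 0 → root.
m(1) = 0, so (s − 1) divides m(s); m is reducible.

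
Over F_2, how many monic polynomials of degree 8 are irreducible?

By the necklace-counting formula, N_2(8) = (1/8) Σ_{d|8} μ(8/d)·2^d.
Divisors of 8: 1, 2, 4, 8; μ(8/d) for each: 0, 0, -1, 1.
Σ = − 2^4 + 2^8 = 240.
N = 240/8 = 30.

30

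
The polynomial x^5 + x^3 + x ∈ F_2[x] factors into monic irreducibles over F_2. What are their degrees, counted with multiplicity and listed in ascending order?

Write f(x) = x^5 + x^3 + x.
Roots in F_2: f(0) = 0 → root; f(1) = 1.
Linear factors from roots: (x).
Complete factorization: f(x) = (x)·(x^2 + x + 1)^2.
Factor degrees with multiplicity: 1 + 2 + 2 = 5.

1, 2, 2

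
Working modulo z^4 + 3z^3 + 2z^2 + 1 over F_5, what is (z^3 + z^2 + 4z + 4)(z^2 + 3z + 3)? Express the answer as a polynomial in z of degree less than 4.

Multiply in F_5[z]: (z^3 + z^2 + 4z + 4)·(z^2 + 3z + 3) = z^5 + 4z^4 + 4z^2 + 4z + 2.
Reduce using z^4 ≡ 2z^3 + 3z^2 + 4 (mod z^4 + 3z^3 + 2z^2 + 1).
Reduced: 2z^2 + 3z + 1.

2z^2 + 3z + 1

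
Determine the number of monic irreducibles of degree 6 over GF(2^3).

43596

Gauss's count: N_{8}(6) = (1/6) Σ_{d|6} μ(6/d)·8^d.
Divisors of 6: 1, 2, 3, 6; μ(6/d) for each: 1, -1, -1, 1.
Σ = 8^1 − 8^2 − 8^3 + 8^6 = 261576.
N = 261576/6 = 43596.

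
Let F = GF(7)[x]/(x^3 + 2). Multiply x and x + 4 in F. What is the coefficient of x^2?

Multiply in GF(7)[x]: (x)·(x + 4) = x^2 + 4x.
Reduced: x^2 + 4x.

1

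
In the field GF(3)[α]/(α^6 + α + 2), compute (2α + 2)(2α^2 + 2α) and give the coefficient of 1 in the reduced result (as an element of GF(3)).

Multiply in GF(3)[α]: (2α + 2)·(2α^2 + 2α) = α^3 + 2α^2 + α.
Reduced: α^3 + 2α^2 + α.

0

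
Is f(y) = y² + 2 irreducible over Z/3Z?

No

Check for roots in Z/3Z: f(0) = 2; f(1) = 0 → root; f(2) = 0 → root.
f(1) = 0, so (y − 1) divides f(y); f is reducible.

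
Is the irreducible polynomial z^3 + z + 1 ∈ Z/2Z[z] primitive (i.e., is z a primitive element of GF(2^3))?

Yes

Write f(z) = z^3 + z + 1.
|GF(2^3)^×| = 2^3 − 1 = 7. Prime factorization: 7 = 7.
f is primitive ⇔ z has order 7 in GF(2)[z]/(f), i.e. z^(7/q) ≠ 1 for each prime q | 7.
z^(1) mod f = z.
None equal 1, so z has full order 7; f is primitive.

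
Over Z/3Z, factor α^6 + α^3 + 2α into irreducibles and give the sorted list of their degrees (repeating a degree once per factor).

Write h(α) = α^6 + α^3 + 2α.
Roots in Z/3Z: h(0) = 0 → root; h(1) = 1; h(2) = 1.
Linear factors from roots: (α).
Complete factorization: h(α) = (α)·(α^2 + 2α + 2)·(α^3 + α^2 + 2α + 1).
Factor degrees with multiplicity: 1 + 2 + 3 = 6.

1, 2, 3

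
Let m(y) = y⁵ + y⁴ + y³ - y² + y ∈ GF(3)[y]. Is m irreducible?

No

Check for roots in GF(3): m(0) = 0 → root; m(1) = 0 → root; m(2) = 0 → root.
m(0) = 0, so (y) divides m(y); m is reducible.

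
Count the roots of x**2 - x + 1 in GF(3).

1

Write P(x) = x**2 - x + 1.
Evaluate at each of the 3 elements of GF(3):
P(0) = 1; P(1) = 1; P(2) = 0 → root.
Roots: {2}.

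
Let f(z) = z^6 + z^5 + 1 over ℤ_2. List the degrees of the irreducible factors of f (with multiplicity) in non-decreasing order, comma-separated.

6

Roots in ℤ_2: f(0) = 1; f(1) = 1.
Complete factorization: f(z) = (z^6 + z^5 + 1).
Factor degrees with multiplicity: 6 = 6.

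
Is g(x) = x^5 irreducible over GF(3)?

No

Check for roots in GF(3): g(0) = 0 → root; g(1) = 1; g(2) = 2.
g(0) = 0, so (x) divides g(x); g is reducible.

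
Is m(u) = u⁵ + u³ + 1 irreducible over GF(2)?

Check for roots in GF(2): m(0) = 1; m(1) = 1.
No roots, so no linear factors.
Monic irreducibles of degree 2 over GF(2): u² + u + 1.
None of them divide m (all give nonzero remainder).
No irreducible factor of degree ≤ 2 exists, so m is irreducible over GF(2).

Yes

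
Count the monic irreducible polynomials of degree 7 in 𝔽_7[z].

117648

x^(7^7) − x is the product of all monic irreducibles of degree dividing 7; Möbius inversion gives N = (1/7) Σ μ(7/d)·7^d.
Divisors of 7: 1, 7; μ(7/d) for each: -1, 1.
Σ = − 7^1 + 7^7 = 823536.
N = 823536/7 = 117648.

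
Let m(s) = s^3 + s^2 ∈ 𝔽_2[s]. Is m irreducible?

No

Check for roots in 𝔽_2: m(0) = 0 → root; m(1) = 0 → root.
m(0) = 0, so (s) divides m(s); m is reducible.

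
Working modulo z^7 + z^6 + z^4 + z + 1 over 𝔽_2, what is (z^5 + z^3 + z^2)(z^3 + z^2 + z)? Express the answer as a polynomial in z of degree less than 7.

Multiply in 𝔽_2[z]: (z^5 + z^3 + z^2)·(z^3 + z^2 + z) = z^8 + z^7 + z^3.
Reduce using z^7 ≡ z^6 + z^4 + z + 1 (mod z^7 + z^6 + z^4 + z + 1).
Reduced: z^5 + z^3 + z^2 + z.

z^5 + z^3 + z^2 + z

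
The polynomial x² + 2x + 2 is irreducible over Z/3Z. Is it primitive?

Yes

Write f(x) = x² + 2x + 2.
|GF(3^2)^×| = 3^2 − 1 = 8. Prime factorization: 8 = 2^3.
f is primitive ⇔ x has order 8 in GF(3)[x]/(f), i.e. x^(8/q) ≠ 1 for each prime q | 8.
x^(4) mod f = 2.
None equal 1, so x has full order 8; f is primitive.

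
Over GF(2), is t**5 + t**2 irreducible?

Write h(t) = t**5 + t**2.
Check for roots in GF(2): h(0) = 0 → root; h(1) = 0 → root.
h(0) = 0, so (t) divides h(t); h is reducible.

No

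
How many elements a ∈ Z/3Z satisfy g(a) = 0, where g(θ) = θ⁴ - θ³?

Evaluate at each of the 3 elements of Z/3Z:
g(0) = 0 → root; g(1) = 0 → root; g(2) = 2.
Roots: {0, 1}.

2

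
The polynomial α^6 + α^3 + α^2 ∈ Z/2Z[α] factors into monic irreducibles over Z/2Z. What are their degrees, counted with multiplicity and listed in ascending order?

1, 1, 4

Write g(α) = α^6 + α^3 + α^2.
Roots in Z/2Z: g(0) = 0 → root; g(1) = 1.
Linear factors from roots: (α).
Complete factorization: g(α) = (α)^2·(α^4 + α + 1).
Factor degrees with multiplicity: 1 + 1 + 4 = 6.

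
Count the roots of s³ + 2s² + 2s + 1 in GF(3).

Write g(s) = s³ + 2s² + 2s + 1.
Evaluate at each of the 3 elements of GF(3):
g(0) = 1; g(1) = 0 → root; g(2) = 0 → root.
Roots: {1, 2}.

2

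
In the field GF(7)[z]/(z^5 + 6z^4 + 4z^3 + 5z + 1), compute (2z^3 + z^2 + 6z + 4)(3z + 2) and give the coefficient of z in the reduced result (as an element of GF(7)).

Multiply in GF(7)[z]: (2z^3 + z^2 + 6z + 4)·(3z + 2) = 6z^4 + 6z^2 + 3z + 1.
Reduced: 6z^4 + 6z^2 + 3z + 1.

3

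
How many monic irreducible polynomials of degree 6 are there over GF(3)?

116

Gauss's count: N_{3}(6) = (1/6) Σ_{d|6} μ(6/d)·3^d.
Divisors of 6: 1, 2, 3, 6; μ(6/d) for each: 1, -1, -1, 1.
Σ = 3^1 − 3^2 − 3^3 + 3^6 = 696.
N = 696/6 = 116.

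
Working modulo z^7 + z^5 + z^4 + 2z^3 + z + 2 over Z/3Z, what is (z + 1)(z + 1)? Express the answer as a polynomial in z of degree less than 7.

z^2 + 2z + 1

Multiply in Z/3Z[z]: (z + 1)·(z + 1) = z^2 + 2z + 1.
Reduced: z^2 + 2z + 1.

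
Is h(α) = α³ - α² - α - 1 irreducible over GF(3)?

Yes

Check for roots in GF(3): h(0) = 2; h(1) = 1; h(2) = 1.
No roots. A degree-3 polynomial over a field with no linear factor is irreducible.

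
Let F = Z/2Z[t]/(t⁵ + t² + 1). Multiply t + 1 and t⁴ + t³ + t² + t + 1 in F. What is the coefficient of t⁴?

Multiply in Z/2Z[t]: (t + 1)·(t⁴ + t³ + t² + t + 1) = t⁵ + 1.
Reduce using t⁵ ≡ t² + 1 (mod t⁵ + t² + 1).
Reduced: t².

0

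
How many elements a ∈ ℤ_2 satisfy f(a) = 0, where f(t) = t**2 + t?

2

Evaluate at each of the 2 elements of ℤ_2:
f(0) = 0 → root; f(1) = 0 → root.
Roots: {0, 1}.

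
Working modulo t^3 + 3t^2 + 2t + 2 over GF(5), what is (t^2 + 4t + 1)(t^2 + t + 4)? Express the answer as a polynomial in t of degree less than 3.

Multiply in GF(5)[t]: (t^2 + 4t + 1)·(t^2 + t + 4) = t^4 + 4t^2 + 2t + 4.
Reduce using t^3 ≡ 2t^2 + 3t + 3 (mod t^3 + 3t^2 + 2t + 2).
Reduced: t^2 + t.

t^2 + t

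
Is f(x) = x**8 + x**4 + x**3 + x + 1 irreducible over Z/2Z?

Check for roots in Z/2Z: f(0) = 1; f(1) = 1.
No roots, so no linear factors.
Monic irreducibles of degree 2 over GF(2): x**2 + x + 1.
None of them divide f (all give nonzero remainder).
Monic irreducibles of degree 3 over GF(2): x**3 + x + 1, x**3 + x**2 + 1.
None of them divide f (all give nonzero remainder).
Monic irreducibles of degree 4 over GF(2): x**4 + x + 1, x**4 + x**3 + 1, x**4 + x**3 + x**2 + x + 1.
None of them divide f (all give nonzero remainder).
No irreducible factor of degree ≤ 4 exists, so f is irreducible over GF(2).

Yes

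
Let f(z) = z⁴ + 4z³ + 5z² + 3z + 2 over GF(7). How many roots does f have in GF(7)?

2

Evaluate at each of the 7 elements of GF(7):
f(0) = 2; f(1) = 1; f(2) = 6; f(3) = 0 → root; f(4) = 4; f(5) = 0 → root; f(6) = 1.
Roots: {3, 5}.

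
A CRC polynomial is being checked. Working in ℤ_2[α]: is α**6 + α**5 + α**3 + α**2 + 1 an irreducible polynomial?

Write m(α) = α**6 + α**5 + α**3 + α**2 + 1.
Check for roots in ℤ_2: m(0) = 1; m(1) = 1.
No roots, so no linear factors.
Monic irreducibles of degree 2 over GF(2): α**2 + α + 1.
None of them divide m (all give nonzero remainder).
Monic irreducibles of degree 3 over GF(2): α**3 + α + 1, α**3 + α**2 + 1.
None of them divide m (all give nonzero remainder).
No irreducible factor of degree ≤ 3 exists, so m is irreducible over GF(2).

Yes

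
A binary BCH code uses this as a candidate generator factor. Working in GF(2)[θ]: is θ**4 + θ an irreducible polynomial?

Write f(θ) = θ**4 + θ.
Check for roots in GF(2): f(0) = 0 → root; f(1) = 0 → root.
f(0) = 0, so (θ) divides f(θ); f is reducible.

No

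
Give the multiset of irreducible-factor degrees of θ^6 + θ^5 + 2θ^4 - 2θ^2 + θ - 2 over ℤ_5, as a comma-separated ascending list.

1, 2, 3

Write g(θ) = θ^6 + θ^5 + 2θ^4 - 2θ^2 + θ - 2.
Roots in ℤ_5: g(0) = 3; g(1) = 1; g(2) = 0 → root; g(3) = 2; g(4) = 2.
Linear factors from roots: (θ - 2).
Complete factorization: g(θ) = (θ - 2)·(θ^2 - 2)·(θ^3 - 2θ^2 + 2).
Factor degrees with multiplicity: 1 + 2 + 3 = 6.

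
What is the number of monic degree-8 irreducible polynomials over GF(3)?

x^(3^8) − x is the product of all monic irreducibles of degree dividing 8; Möbius inversion gives N = (1/8) Σ μ(8/d)·3^d.
Divisors of 8: 1, 2, 4, 8; μ(8/d) for each: 0, 0, -1, 1.
Σ = − 3^4 + 3^8 = 6480.
N = 6480/8 = 810.

810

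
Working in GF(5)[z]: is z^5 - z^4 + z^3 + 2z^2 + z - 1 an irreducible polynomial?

Yes

Write g(z) = z^5 - z^4 + z^3 + 2z^2 + z - 1.
Check for roots in GF(5): g(0) = 4; g(1) = 3; g(2) = 3; g(3) = 4; g(4) = 2.
No roots, so no linear factors.
Degree-2 irreducible divisors: test the 10 monic irreducibles of degree 2 over GF(5).
None of them divide g (all give nonzero remainder).
No irreducible factor of degree ≤ 2 exists, so g is irreducible over GF(5).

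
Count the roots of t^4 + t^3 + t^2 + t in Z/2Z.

2

Write f(t) = t^4 + t^3 + t^2 + t.
Evaluate at each of the 2 elements of Z/2Z:
f(0) = 0 → root; f(1) = 0 → root.
Roots: {0, 1}.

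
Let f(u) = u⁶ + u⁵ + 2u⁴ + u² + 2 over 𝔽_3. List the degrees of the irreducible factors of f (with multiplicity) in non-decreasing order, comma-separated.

Roots in 𝔽_3: f(0) = 2; f(1) = 1; f(2) = 2.
Complete factorization: f(u) = (u⁶ + u⁵ + 2u⁴ + u² + 2).
Factor degrees with multiplicity: 6 = 6.

6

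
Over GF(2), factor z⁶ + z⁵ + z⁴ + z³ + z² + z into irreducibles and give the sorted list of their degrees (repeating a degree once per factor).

1, 1, 2, 2

Write g(z) = z⁶ + z⁵ + z⁴ + z³ + z² + z.
Roots in GF(2): g(0) = 0 → root; g(1) = 0 → root.
Linear factors from roots: (z), (z + 1).
Complete factorization: g(z) = (z)·(z + 1)·(z² + z + 1)^2.
Factor degrees with multiplicity: 1 + 1 + 2 + 2 = 6.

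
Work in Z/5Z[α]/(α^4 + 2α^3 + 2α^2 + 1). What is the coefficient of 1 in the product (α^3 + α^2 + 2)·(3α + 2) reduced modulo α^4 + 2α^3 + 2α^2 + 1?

1

Multiply in Z/5Z[α]: (α^3 + α^2 + 2)·(3α + 2) = 3α^4 + 2α^2 + α + 4.
Reduce using α^4 ≡ 3α^3 + 3α^2 + 4 (mod α^4 + 2α^3 + 2α^2 + 1).
Reduced: 4α^3 + α^2 + α + 1.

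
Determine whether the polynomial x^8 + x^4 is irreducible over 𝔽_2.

Write f(x) = x^8 + x^4.
Check for roots in 𝔽_2: f(0) = 0 → root; f(1) = 0 → root.
f(0) = 0, so (x) divides f(x); f is reducible.

No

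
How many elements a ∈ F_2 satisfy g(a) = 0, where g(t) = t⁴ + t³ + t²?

1

Evaluate at each of the 2 elements of F_2:
g(0) = 0 → root; g(1) = 1.
Roots: {0}.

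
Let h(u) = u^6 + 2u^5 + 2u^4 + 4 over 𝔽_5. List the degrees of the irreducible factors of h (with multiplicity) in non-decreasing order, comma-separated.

1, 2, 3

Roots in 𝔽_5: h(0) = 4; h(1) = 4; h(2) = 4; h(3) = 1; h(4) = 0 → root.
Linear factors from roots: (u + 1).
Complete factorization: h(u) = (u + 1)·(u^2 + 3u + 3)·(u^3 + 3u^2 + 4u + 3).
Factor degrees with multiplicity: 1 + 2 + 3 = 6.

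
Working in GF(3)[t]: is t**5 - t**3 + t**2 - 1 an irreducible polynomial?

Write f(t) = t**5 - t**3 + t**2 - 1.
Check for roots in GF(3): f(0) = 2; f(1) = 0 → root; f(2) = 0 → root.
f(1) = 0, so (t − 1) divides f(t); f is reducible.

No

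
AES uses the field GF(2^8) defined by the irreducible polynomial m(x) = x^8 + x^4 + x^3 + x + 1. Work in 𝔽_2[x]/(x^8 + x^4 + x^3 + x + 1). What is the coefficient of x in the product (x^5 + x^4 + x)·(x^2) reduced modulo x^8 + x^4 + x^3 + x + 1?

0

Multiply in 𝔽_2[x]: (x^5 + x^4 + x)·(x^2) = x^7 + x^6 + x^3.
Reduced: x^7 + x^6 + x^3.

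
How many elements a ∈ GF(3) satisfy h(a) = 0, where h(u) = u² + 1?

Evaluate at each of the 3 elements of GF(3):
h(0) = 1; h(1) = 2; h(2) = 2.
No element is a root.

0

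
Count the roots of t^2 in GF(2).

1

Write f(t) = t^2.
Evaluate at each of the 2 elements of GF(2):
f(0) = 0 → root; f(1) = 1.
Roots: {0}.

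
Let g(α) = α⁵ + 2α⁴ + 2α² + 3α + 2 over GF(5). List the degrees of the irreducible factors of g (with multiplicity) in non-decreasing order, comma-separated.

1, 1, 1, 1, 1

Roots in GF(5): g(0) = 2; g(1) = 0 → root; g(2) = 0 → root; g(3) = 4; g(4) = 2.
Linear factors from roots: (α + 4), (α + 3).
Complete factorization: g(α) = (α + 4)^2·(α + 3)^3.
Factor degrees with multiplicity: 1 + 1 + 1 + 1 + 1 = 5.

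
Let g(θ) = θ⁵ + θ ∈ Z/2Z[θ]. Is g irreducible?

No

Check for roots in Z/2Z: g(0) = 0 → root; g(1) = 0 → root.
g(0) = 0, so (θ) divides g(θ); g is reducible.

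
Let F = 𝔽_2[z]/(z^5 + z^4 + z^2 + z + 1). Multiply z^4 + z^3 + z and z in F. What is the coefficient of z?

1

Multiply in 𝔽_2[z]: (z^4 + z^3 + z)·(z) = z^5 + z^4 + z^2.
Reduce using z^5 ≡ z^4 + z^2 + z + 1 (mod z^5 + z^4 + z^2 + z + 1).
Reduced: z + 1.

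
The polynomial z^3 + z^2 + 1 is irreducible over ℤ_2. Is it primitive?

Write f(z) = z^3 + z^2 + 1.
|GF(2^3)^×| = 2^3 − 1 = 7. Prime factorization: 7 = 7.
f is primitive ⇔ z has order 7 in GF(2)[z]/(f), i.e. z^(7/q) ≠ 1 for each prime q | 7.
z^(1) mod f = z.
None equal 1, so z has full order 7; f is primitive.

Yes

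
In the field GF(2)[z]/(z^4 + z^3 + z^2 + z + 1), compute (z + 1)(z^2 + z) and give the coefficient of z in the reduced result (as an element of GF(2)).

Multiply in GF(2)[z]: (z + 1)·(z^2 + z) = z^3 + z.
Reduced: z^3 + z.

1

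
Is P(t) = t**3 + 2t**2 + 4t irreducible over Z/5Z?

No

Check for roots in Z/5Z: P(0) = 0 → root; P(1) = 2; P(2) = 4; P(3) = 2; P(4) = 2.
P(0) = 0, so (t) divides P(t); P is reducible.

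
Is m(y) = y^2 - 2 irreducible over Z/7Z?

No

Check for roots in Z/7Z: m(0) = 5; m(1) = 6; m(2) = 2; m(3) = 0 → root; m(4) = 0 → root; m(5) = 2; m(6) = 6.
m(3) = 0, so (y − 3) divides m(y); m is reducible.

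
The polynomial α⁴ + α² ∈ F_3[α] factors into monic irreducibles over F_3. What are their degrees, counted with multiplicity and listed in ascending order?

1, 1, 2

Write h(α) = α⁴ + α².
Roots in F_3: h(0) = 0 → root; h(1) = 2; h(2) = 2.
Linear factors from roots: (α).
Complete factorization: h(α) = (α)^2·(α² + 1).
Factor degrees with multiplicity: 1 + 1 + 2 = 4.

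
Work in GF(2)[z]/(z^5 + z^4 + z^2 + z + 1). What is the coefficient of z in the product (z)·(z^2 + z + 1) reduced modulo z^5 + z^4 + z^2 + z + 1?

1

Multiply in GF(2)[z]: (z)·(z^2 + z + 1) = z^3 + z^2 + z.
Reduced: z^3 + z^2 + z.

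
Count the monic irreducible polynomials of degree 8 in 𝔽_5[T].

48750

Gauss's count: N_{5}(8) = (1/8) Σ_{d|8} μ(8/d)·5^d.
Divisors of 8: 1, 2, 4, 8; μ(8/d) for each: 0, 0, -1, 1.
Σ = − 5^4 + 5^8 = 390000.
N = 390000/8 = 48750.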